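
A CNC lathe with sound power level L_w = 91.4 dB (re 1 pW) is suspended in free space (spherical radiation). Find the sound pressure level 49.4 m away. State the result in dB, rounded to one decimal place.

46.5 dB

L_p = L_w − 10·log₁₀(4π·r²) with r = 49.4 m.
4π·r² = 3.067e+04 m², 10·log₁₀ of that is 44.867 dB.
L_p = 91.4 − 44.867 = 46.53 dB.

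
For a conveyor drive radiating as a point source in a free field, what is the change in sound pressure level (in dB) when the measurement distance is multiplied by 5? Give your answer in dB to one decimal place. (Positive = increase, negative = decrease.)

-14.0 dB

With spherical spreading the level changes by −20·log₁₀(r₂/r₁).
ΔL = −20·log₁₀(5) = -13.98 dB.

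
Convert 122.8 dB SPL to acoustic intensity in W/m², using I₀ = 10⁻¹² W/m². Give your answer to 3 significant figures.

1.91 W/m²

I/I₀ = 10^(122.8/10) = 1.905e+12, so I = 1.905e+12 × 10⁻¹² W/m².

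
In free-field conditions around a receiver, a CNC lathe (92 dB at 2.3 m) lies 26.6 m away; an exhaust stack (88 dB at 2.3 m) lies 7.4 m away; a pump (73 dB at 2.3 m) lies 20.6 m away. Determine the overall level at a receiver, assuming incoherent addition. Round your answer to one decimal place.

78.6 dB

First find each source's level at the receiver (point-source: −20·log₁₀(r/r_ref)), then combine on an intensity basis.
CNC lathe: 92 − 20·log₁₀(26.6/2.3) = 92 − 21.26 = 70.74 dB.
exhaust stack: 88 − 20·log₁₀(7.4/2.3) = 88 − 10.15 = 77.85 dB.
pump: 73 − 20·log₁₀(20.6/2.3) = 73 − 19.04 = 53.96 dB.
Σ 10^(L/10) = 7.305e+07 → L_total = 10·log₁₀(7.305e+07) = 78.64 dB.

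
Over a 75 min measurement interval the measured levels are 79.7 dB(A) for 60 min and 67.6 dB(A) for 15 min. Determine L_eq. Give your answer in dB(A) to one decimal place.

The energy average is taken in the linear domain: L_eq = 10·log₁₀[(Σ tᵢ·10^(Lᵢ/10))/T], T = 75 min.
Σ tᵢ·10^(Lᵢ/10) = 60·10^(79.7/10) + 15·10^(67.6/10) = 5.686e+09.
L_eq = 10·log₁₀(5.686e+09/75) = 78.80 dB(A).

78.8 dB(A)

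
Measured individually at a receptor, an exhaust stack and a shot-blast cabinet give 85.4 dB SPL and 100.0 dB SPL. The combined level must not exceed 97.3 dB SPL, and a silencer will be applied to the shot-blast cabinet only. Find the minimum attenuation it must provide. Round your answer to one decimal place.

3.0 dB

Everything except the shot-blast cabinet sums to 10^(85.4/10) = 3.467e+08 in linear terms, 85.40 dB SPL.
To meet 97.3 dB SPL overall, the treated shot-blast cabinet may contribute at most 10^(97.3/10) − 3.467e+08 = 5.024e+09, i.e. 97.01 dB SPL.
Required insertion loss = 100.0 − 97.01 = 2.99 dB.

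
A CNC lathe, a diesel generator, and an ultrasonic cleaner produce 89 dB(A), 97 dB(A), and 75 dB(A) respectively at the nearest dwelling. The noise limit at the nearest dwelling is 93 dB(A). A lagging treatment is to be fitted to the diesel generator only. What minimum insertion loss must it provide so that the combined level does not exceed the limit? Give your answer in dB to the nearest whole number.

Everything except the diesel generator sums to 10^(89/10) + 10^(75/10) = 8.260e+08 in linear terms, 89.17 dB(A).
The limit corresponds to 10^(93/10) = 1.995e+09; subtracting the fixed part leaves 1.169e+09 for the diesel generator, i.e. 90.68 dB(A).
Required insertion loss = 97 − 90.68 = 6.32 dB.

6 dB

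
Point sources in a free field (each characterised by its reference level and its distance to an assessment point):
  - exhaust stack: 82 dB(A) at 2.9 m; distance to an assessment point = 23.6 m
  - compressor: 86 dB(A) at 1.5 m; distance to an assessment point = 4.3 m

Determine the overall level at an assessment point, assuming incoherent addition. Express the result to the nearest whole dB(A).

Apply inverse-square spreading to bring every level to the receiver, then sum 10^(L/10).
exhaust stack: 82 − 20·log₁₀(23.6/2.9) = 82 − 18.21 = 63.79 dB(A).
compressor: 86 − 20·log₁₀(4.3/1.5) = 86 − 9.15 = 76.85 dB(A).
Σ 10^(L/10) = 5.084e+07 → L_total = 10·log₁₀(5.084e+07) = 77.06 dB(A).

77 dB(A)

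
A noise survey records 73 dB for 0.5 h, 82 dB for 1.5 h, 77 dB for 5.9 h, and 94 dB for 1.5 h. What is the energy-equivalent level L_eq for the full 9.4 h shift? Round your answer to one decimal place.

L_eq = 10·log₁₀[(1/T)·Σ tᵢ·10^(Lᵢ/10)] with T = 9.4 h.
Σ tᵢ·10^(Lᵢ/10) = 0.5·10^(73/10) + 1.5·10^(82/10) + 5.9·10^(77/10) + 1.5·10^(94/10) = 4.311e+09.
L_eq = 10·log₁₀(4.311e+09/9.4) = 86.61 dB.

86.6 dB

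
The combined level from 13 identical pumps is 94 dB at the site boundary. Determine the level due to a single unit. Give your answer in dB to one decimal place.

82.9 dB

For N identical incoherent sources L_total = L₁ + 10·log₁₀ N, so L₁ = 94 − 10·log₁₀(13) = 94 − 11.139.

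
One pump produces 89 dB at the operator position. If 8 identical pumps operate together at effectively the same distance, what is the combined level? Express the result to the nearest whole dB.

98 dB

With 8 equal, uncorrelated contributions the intensity is 8× that of one unit, giving a rise of 10·log₁₀ 8.
L_total = 89 + 10·log₁₀(8) = 89 + 9.031 = 98.03 dB.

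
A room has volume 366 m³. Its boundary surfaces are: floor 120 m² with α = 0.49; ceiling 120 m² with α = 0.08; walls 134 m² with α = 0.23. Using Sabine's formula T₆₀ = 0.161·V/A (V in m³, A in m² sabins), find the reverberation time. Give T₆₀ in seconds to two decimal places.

A = Σ Sᵢαᵢ = 120·0.49 + 120·0.08 + 134·0.23 = 99.22 m².
T₆₀ = 0.161·V/A = 0.161·366/99.22 = 0.594 s.

0.59 s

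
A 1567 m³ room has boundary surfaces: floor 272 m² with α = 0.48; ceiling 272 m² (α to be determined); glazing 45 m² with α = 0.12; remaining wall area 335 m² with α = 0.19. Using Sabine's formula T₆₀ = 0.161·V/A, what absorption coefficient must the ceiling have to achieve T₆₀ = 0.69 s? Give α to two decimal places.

0.61

A = 0.161·V/T₆₀ = 0.161·1567/0.69 = 365.63 m² sabins.
Absorption from the other surfaces = 272·0.48 + 45·0.12 + 335·0.19 = 199.61 m², so the ceiling must supply 166.02 m² over 272 m².
α = 166.02/272 = 0.610.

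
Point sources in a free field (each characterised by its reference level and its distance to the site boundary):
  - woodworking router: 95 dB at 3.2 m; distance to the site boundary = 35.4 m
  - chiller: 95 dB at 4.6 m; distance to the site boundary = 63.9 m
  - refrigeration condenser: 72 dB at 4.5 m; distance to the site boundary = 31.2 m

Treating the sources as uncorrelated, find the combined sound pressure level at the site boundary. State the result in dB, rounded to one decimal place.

Propagate each source to the receiver with L = L_ref − 20·log₁₀(r/r_ref), then add intensities.
woodworking router: 95 − 20·log₁₀(35.4/3.2) = 95 − 20.88 = 74.12 dB.
chiller: 95 − 20·log₁₀(63.9/4.6) = 95 − 22.85 = 72.15 dB.
refrigeration condenser: 72 − 20·log₁₀(31.2/4.5) = 72 − 16.82 = 55.18 dB.
Σ 10^(L/10) = 4.256e+07 → L_total = 10·log₁₀(4.256e+07) = 76.29 dB.

76.3 dB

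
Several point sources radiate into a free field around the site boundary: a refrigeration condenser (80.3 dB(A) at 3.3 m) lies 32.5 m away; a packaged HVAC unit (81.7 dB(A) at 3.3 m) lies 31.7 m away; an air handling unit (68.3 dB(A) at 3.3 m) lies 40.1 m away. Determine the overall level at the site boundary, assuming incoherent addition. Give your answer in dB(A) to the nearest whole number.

Apply inverse-square spreading to bring every level to the receiver, then sum 10^(L/10).
refrigeration condenser: 80.3 − 20·log₁₀(32.5/3.3) = 80.3 − 19.87 = 60.43 dB(A).
packaged HVAC unit: 81.7 − 20·log₁₀(31.7/3.3) = 81.7 − 19.65 = 62.05 dB(A).
air handling unit: 68.3 − 20·log₁₀(40.1/3.3) = 68.3 − 21.69 = 46.61 dB(A).
Σ 10^(L/10) = 2.753e+06 → L_total = 10·log₁₀(2.753e+06) = 64.40 dB(A).

64 dB(A)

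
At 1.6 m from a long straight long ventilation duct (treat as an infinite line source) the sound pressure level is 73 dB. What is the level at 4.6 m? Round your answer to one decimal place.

For a line source, L₂ = L₁ − 10·log₁₀(r₂/r₁).
L₂ = 73 − 10·log₁₀(4.6/1.6) = 73 − 4.586 = 68.41 dB.

68.4 dB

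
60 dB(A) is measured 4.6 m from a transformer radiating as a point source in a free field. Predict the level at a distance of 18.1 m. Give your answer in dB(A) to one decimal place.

48.1 dB(A)

Spherical spreading from a point source gives a 20·log₁₀(r₂/r₁) drop.
L₂ = 60 − 20·log₁₀(18.1/4.6) = 60 − 11.898 = 48.10 dB(A).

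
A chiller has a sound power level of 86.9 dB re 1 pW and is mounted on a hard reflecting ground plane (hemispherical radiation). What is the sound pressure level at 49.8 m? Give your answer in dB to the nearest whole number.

Free-field hemispherical radiation: L_p = L_w − 10·log₁₀(2π·r²), r = 49.8 m.
2π·r² = 1.558e+04 m², 10·log₁₀ of that is 41.926 dB.
L_p = 86.9 − 41.926 = 44.97 dB.

45 dB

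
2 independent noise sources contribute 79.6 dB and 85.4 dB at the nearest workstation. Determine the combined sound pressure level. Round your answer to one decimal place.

86.4 dB

For uncorrelated sources the intensities add, so convert each level to linear form, sum, and take 10·log₁₀ of the total.
Σ 10^(L/10) = 10^(79.6/10) + 10^(85.4/10) = 4.379e+08.
L_total = 10·log₁₀(4.379e+08) = 86.41 dB.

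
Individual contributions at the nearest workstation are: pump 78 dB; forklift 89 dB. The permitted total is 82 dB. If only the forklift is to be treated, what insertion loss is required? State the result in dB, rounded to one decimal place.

9.2 dB

Fixed contribution from the other source: Σ 10^(L/10) = 10^(78/10) = 6.310e+07 (78.00 dB).
To meet 82 dB overall, the treated forklift may contribute at most 10^(82/10) − 6.310e+07 = 9.539e+07, i.e. 79.80 dB.
So the forklift must be reduced from 89 to 79.80 dB: IL = 9.20 dB.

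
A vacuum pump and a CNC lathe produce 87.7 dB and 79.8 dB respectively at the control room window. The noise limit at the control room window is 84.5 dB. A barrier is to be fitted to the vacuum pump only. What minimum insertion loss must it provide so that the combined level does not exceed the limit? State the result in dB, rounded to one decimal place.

5.0 dB

Fixed contribution from the other source: Σ 10^(L/10) = 10^(79.8/10) = 9.550e+07 (79.80 dB).
To meet 84.5 dB overall, the treated vacuum pump may contribute at most 10^(84.5/10) − 9.550e+07 = 1.863e+08, i.e. 82.70 dB.
So the vacuum pump must be reduced from 87.7 to 82.70 dB: IL = 5.00 dB.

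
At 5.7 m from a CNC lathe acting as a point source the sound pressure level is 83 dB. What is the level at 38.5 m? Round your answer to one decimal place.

For a point source, L₂ = L₁ − 20·log₁₀(r₂/r₁).
L₂ = 83 − 20·log₁₀(38.5/5.7) = 83 − 16.592 = 66.41 dB.

66.4 dB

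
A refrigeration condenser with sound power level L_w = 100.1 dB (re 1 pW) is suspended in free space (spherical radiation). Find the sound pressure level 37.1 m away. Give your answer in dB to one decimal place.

57.7 dB

The power spreads over a sphere of area 4π·r², so L_p = L_w − 10·log₁₀(4π·r²).
4π·r² = 1.73e+04 m², 10·log₁₀ of that is 42.380 dB.
L_p = 100.1 − 42.380 = 57.72 dB.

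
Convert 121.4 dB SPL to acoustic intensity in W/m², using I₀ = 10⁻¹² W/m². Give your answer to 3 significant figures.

1.38 W/m²

I = I₀·10^(L/10) = 10⁻¹² × 10^(121.4/10) = 10^(0.140).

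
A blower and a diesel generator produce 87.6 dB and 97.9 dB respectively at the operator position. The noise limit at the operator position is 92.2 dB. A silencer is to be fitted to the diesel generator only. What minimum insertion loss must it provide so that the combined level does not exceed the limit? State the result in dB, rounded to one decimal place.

7.5 dB

Everything except the diesel generator sums to 10^(87.6/10) = 5.754e+08 in linear terms, 87.60 dB.
The limit corresponds to 10^(92.2/10) = 1.660e+09; subtracting the fixed part leaves 1.084e+09 for the diesel generator, i.e. 90.35 dB.
Required insertion loss = 97.9 − 90.35 = 7.55 dB.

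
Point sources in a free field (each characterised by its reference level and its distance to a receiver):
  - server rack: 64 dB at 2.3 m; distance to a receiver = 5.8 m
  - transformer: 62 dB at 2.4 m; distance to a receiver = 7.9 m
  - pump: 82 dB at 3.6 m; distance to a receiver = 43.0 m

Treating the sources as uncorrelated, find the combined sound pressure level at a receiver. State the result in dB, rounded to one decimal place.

Apply inverse-square spreading to bring every level to the receiver, then sum 10^(L/10).
server rack: 64 − 20·log₁₀(5.8/2.3) = 64 − 8.03 = 55.97 dB.
transformer: 62 − 20·log₁₀(7.9/2.4) = 62 − 10.35 = 51.65 dB.
pump: 82 − 20·log₁₀(43.0/3.6) = 82 − 21.54 = 60.46 dB.
Σ 10^(L/10) = 1.652e+06 → L_total = 10·log₁₀(1.652e+06) = 62.18 dB.

62.2 dB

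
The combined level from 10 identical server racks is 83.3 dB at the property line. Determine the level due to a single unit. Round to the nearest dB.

For N identical incoherent sources L_total = L₁ + 10·log₁₀ N, so L₁ = 83.3 − 10·log₁₀(10) = 83.3 − 10.000.

73 dB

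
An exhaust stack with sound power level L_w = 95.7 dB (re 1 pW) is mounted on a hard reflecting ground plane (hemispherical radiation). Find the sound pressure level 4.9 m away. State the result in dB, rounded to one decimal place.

Free-field hemispherical radiation: L_p = L_w − 10·log₁₀(2π·r²), r = 4.9 m.
2π·r² = 150.9 m², 10·log₁₀ of that is 21.786 dB.
L_p = 95.7 − 21.786 = 73.91 dB.

73.9 dB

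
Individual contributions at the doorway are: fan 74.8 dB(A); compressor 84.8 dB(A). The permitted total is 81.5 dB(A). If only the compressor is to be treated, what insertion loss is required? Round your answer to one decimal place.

4.3 dB

Everything except the compressor sums to 10^(74.8/10) = 3.020e+07 in linear terms, 74.80 dB(A).
The limit corresponds to 10^(81.5/10) = 1.413e+08; subtracting the fixed part leaves 1.111e+08 for the compressor, i.e. 80.46 dB(A).
Required insertion loss = 84.8 − 80.46 = 4.34 dB.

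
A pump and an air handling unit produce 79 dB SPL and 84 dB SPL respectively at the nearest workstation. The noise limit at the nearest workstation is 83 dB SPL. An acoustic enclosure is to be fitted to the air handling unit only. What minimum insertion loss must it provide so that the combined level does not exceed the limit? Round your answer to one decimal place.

3.2 dB

The untreated sources together contribute 10^(79/10) = 7.943e+07, i.e. 79.00 dB SPL.
To meet 83 dB SPL overall, the treated air handling unit may contribute at most 10^(83/10) − 7.943e+07 = 1.201e+08, i.e. 80.80 dB SPL.
So the air handling unit must be reduced from 84 to 80.80 dB SPL: IL = 3.20 dB.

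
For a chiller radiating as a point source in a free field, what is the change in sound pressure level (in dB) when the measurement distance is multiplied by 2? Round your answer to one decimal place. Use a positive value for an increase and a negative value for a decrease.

-6.0 dB

Point-source spreading: ΔL = −20·log₁₀(r₂/r₁).
ΔL = −20·log₁₀(2) = -6.02 dB.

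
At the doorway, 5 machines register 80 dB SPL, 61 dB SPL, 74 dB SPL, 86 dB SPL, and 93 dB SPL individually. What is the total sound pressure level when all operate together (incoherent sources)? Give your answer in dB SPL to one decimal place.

For uncorrelated sources the intensities add, so convert each level to linear form, sum, and take 10·log₁₀ of the total.
Σ 10^(L/10) = 10^(80/10) + 10^(61/10) + 10^(74/10) + 10^(86/10) + 10^(93/10) = 2.520e+09.
L_total = 10·log₁₀(2.520e+09) = 94.01 dB SPL.

94.0 dB SPL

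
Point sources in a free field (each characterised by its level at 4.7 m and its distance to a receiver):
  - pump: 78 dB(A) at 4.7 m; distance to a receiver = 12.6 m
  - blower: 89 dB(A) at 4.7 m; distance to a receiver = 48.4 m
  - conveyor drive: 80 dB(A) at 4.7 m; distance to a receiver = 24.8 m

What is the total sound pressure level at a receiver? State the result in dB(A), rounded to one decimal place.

Apply inverse-square spreading to bring every level to the receiver, then sum 10^(L/10).
pump: 78 − 20·log₁₀(12.6/4.7) = 78 − 8.57 = 69.43 dB(A).
blower: 89 − 20·log₁₀(48.4/4.7) = 89 − 20.25 = 68.75 dB(A).
conveyor drive: 80 − 20·log₁₀(24.8/4.7) = 80 − 14.45 = 65.55 dB(A).
Σ 10^(L/10) = 1.986e+07 → L_total = 10·log₁₀(1.986e+07) = 72.98 dB(A).

73.0 dB(A)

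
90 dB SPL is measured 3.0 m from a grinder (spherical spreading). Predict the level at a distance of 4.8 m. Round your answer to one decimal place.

Spherical spreading from a point source gives a 20·log₁₀(r₂/r₁) drop.
L₂ = 90 − 20·log₁₀(4.8/3.0) = 90 − 4.082 = 85.92 dB SPL.

85.9 dB SPL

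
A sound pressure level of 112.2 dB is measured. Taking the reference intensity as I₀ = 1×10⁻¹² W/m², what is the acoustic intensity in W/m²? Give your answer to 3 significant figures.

I/I₀ = 10^(112.2/10) = 1.66e+11, so I = 1.66e+11 × 10⁻¹² W/m².

0.166 W/m²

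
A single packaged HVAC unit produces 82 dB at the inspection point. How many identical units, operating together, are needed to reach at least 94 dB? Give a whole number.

16

Need L₁ + 10·log₁₀ N ≥ 94, i.e. log₁₀ N ≥ 1.20.
N ≥ 10^(12.0/10) = 15.849, so N = 16.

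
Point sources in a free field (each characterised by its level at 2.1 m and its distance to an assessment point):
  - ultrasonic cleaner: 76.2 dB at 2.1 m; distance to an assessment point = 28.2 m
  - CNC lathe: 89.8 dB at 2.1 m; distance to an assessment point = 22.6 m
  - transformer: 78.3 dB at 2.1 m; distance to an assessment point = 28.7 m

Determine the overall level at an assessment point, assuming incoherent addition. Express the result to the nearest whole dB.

Apply inverse-square spreading to bring every level to the receiver, then sum 10^(L/10).
ultrasonic cleaner: 76.2 − 20·log₁₀(28.2/2.1) = 76.2 − 22.56 = 53.64 dB.
CNC lathe: 89.8 − 20·log₁₀(22.6/2.1) = 89.8 − 20.64 = 69.16 dB.
transformer: 78.3 − 20·log₁₀(28.7/2.1) = 78.3 − 22.71 = 55.59 dB.
Σ 10^(L/10) = 8.839e+06 → L_total = 10·log₁₀(8.839e+06) = 69.46 dB.

69 dB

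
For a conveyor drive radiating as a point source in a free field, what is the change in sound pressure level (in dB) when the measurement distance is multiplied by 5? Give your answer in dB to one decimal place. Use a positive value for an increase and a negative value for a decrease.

A point source loses 6 dB per doubling of distance; generally ΔL = −20·log₁₀(r₂/r₁).
ΔL = −20·log₁₀(5) = -13.98 dB.

-14.0 dB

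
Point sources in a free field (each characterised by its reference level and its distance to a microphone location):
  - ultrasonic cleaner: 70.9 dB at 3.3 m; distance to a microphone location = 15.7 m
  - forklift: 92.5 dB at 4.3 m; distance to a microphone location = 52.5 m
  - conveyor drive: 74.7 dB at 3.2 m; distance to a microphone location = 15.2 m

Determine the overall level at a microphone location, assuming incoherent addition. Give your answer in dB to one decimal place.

Propagate each source to the receiver with L = L_ref − 20·log₁₀(r/r_ref), then add intensities.
ultrasonic cleaner: 70.9 − 20·log₁₀(15.7/3.3) = 70.9 − 13.55 = 57.35 dB.
forklift: 92.5 − 20·log₁₀(52.5/4.3) = 92.5 − 21.73 = 70.77 dB.
conveyor drive: 74.7 − 20·log₁₀(15.2/3.2) = 74.7 − 13.53 = 61.17 dB.
Σ 10^(L/10) = 1.378e+07 → L_total = 10·log₁₀(1.378e+07) = 71.39 dB.

71.4 dB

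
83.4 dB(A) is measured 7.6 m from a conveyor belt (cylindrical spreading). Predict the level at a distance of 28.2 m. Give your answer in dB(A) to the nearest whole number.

For a line source, L₂ = L₁ − 10·log₁₀(r₂/r₁).
L₂ = 83.4 − 10·log₁₀(28.2/7.6) = 83.4 − 5.694 = 77.71 dB(A).

78 dB(A)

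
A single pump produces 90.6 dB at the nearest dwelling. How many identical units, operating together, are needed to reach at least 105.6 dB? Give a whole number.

32

N identical sources give L₁ + 10·log₁₀ N, so require 10·log₁₀ N ≥ 105.6 − 90.6 = 15.0 dB.
N ≥ 10^(15.0/10) = 31.623, so N = 32.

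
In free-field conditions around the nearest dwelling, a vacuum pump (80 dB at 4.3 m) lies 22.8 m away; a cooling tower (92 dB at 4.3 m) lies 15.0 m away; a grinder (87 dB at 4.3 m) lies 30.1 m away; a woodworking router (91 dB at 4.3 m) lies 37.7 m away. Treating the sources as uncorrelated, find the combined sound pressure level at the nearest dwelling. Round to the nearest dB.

Apply inverse-square spreading to bring every level to the receiver, then sum 10^(L/10).
vacuum pump: 80 − 20·log₁₀(22.8/4.3) = 80 − 14.49 = 65.51 dB.
cooling tower: 92 − 20·log₁₀(15.0/4.3) = 92 − 10.85 = 81.15 dB.
grinder: 87 − 20·log₁₀(30.1/4.3) = 87 − 16.90 = 70.10 dB.
woodworking router: 91 − 20·log₁₀(37.7/4.3) = 91 − 18.86 = 72.14 dB.
Σ 10^(L/10) = 1.604e+08 → L_total = 10·log₁₀(1.604e+08) = 82.05 dB.

82 dB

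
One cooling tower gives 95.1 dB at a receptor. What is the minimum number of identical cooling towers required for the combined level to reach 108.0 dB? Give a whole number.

20

N identical sources give L₁ + 10·log₁₀ N, so require 10·log₁₀ N ≥ 108.0 − 95.1 = 12.9 dB.
N ≥ 10^(12.9/10) = 19.498, so N = 20.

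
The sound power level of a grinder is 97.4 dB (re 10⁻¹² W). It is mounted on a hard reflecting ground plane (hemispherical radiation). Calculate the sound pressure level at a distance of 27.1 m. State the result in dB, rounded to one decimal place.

L_p = L_w − 10·log₁₀(2π·r²) with r = 27.1 m.
2π·r² = 4614 m², 10·log₁₀ of that is 36.641 dB.
L_p = 97.4 − 36.641 = 60.76 dB.

60.8 dB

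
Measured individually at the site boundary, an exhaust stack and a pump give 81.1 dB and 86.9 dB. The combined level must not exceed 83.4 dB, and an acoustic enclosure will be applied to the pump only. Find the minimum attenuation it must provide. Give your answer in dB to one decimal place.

Everything except the pump sums to 10^(81.1/10) = 1.288e+08 in linear terms, 81.10 dB.
The limit corresponds to 10^(83.4/10) = 2.188e+08; subtracting the fixed part leaves 8.995e+07 for the pump, i.e. 79.54 dB.
So the pump must be reduced from 86.9 to 79.54 dB: IL = 7.36 dB.

7.4 dB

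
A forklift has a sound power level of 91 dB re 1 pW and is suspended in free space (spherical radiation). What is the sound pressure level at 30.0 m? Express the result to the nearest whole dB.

50 dB

L_p = L_w − 10·log₁₀(4π·r²) with r = 30.0 m.
4π·r² = 1.131e+04 m², 10·log₁₀ of that is 40.535 dB.
L_p = 91 − 40.535 = 50.47 dB.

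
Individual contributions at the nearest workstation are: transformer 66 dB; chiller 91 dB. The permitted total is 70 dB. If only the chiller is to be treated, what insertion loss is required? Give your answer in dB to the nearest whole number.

23 dB

The untreated sources together contribute 10^(66/10) = 3.981e+06, i.e. 66.00 dB.
The limit corresponds to 10^(70/10) = 1.000e+07; subtracting the fixed part leaves 6.019e+06 for the chiller, i.e. 67.80 dB.
Required insertion loss = 91 − 67.80 = 23.20 dB.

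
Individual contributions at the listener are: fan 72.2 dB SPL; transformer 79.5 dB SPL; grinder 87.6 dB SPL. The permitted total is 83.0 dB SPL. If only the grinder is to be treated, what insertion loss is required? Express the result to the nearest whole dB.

Fixed contribution from the other sources: Σ 10^(L/10) = 10^(72.2/10) + 10^(79.5/10) = 1.057e+08 (80.24 dB SPL).
To meet 83.0 dB SPL overall, the treated grinder may contribute at most 10^(83.0/10) − 1.057e+08 = 9.381e+07, i.e. 79.72 dB SPL.
Required insertion loss = 87.6 − 79.72 = 7.88 dB.

8 dB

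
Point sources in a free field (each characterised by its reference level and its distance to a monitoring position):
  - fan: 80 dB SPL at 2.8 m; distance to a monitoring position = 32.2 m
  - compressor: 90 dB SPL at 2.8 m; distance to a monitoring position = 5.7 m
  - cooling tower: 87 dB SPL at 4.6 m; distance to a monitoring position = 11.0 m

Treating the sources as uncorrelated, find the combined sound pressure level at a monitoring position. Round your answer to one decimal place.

85.2 dB SPL

Apply inverse-square spreading to bring every level to the receiver, then sum 10^(L/10).
fan: 80 − 20·log₁₀(32.2/2.8) = 80 − 21.21 = 58.79 dB SPL.
compressor: 90 − 20·log₁₀(5.7/2.8) = 90 − 6.17 = 83.83 dB SPL.
cooling tower: 87 − 20·log₁₀(11.0/4.6) = 87 − 7.57 = 79.43 dB SPL.
Σ 10^(L/10) = 3.297e+08 → L_total = 10·log₁₀(3.297e+08) = 85.18 dB SPL.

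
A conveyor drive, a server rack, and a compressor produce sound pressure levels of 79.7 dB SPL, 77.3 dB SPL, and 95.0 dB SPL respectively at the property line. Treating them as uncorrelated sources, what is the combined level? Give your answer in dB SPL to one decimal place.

Incoherent sources combine by intensity addition: L_total = 10·log₁₀(Σ 10^(L_i/10)).
Σ 10^(L/10) = 10^(79.7/10) + 10^(77.3/10) + 10^(95.0/10) = 3.309e+09.
L_total = 10·log₁₀(3.309e+09) = 95.20 dB SPL.

95.2 dB SPL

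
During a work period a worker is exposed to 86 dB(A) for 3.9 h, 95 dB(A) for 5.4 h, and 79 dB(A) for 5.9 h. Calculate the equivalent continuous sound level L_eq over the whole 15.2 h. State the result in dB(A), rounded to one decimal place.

Weight each interval's intensity by its duration and average over T = 15.2 h:
Σ tᵢ·10^(Lᵢ/10) = 3.9·10^(86/10) + 5.4·10^(95/10) + 5.9·10^(79/10) = 1.910e+10.
L_eq = 10·log₁₀(1.910e+10/15.2) = 90.99 dB(A).

91.0 dB(A)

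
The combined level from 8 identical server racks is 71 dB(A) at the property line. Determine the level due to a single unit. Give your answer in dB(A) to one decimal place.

62.0 dB(A)

Dividing the total intensity by 8 lowers the level by 10·log₁₀ 8 = 9.031 dB: L₁ = 71 − 9.031.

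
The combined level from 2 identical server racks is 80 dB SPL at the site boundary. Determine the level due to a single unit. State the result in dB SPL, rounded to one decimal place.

77.0 dB SPL

For N identical incoherent sources L_total = L₁ + 10·log₁₀ N, so L₁ = 80 − 10·log₁₀(2) = 80 − 3.010.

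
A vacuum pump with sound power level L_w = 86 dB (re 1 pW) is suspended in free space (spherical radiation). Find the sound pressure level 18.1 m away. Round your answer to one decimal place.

49.9 dB

The power spreads over a sphere of area 4π·r², so L_p = L_w − 10·log₁₀(4π·r²).
4π·r² = 4117 m², 10·log₁₀ of that is 36.146 dB.
L_p = 86 − 36.146 = 49.85 dB.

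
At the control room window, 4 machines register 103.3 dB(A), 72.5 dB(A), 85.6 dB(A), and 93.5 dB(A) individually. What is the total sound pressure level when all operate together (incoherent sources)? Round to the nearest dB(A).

Incoherent sources combine by intensity addition: L_total = 10·log₁₀(Σ 10^(L_i/10)).
Σ 10^(L/10) = 10^(103.3/10) + 10^(72.5/10) + 10^(85.6/10) + 10^(93.5/10) = 2.400e+10.
L_total = 10·log₁₀(2.400e+10) = 103.80 dB(A).

104 dB(A)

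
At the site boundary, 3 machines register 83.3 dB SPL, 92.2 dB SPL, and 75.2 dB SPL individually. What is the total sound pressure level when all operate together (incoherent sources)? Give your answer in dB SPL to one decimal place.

92.8 dB SPL

For uncorrelated sources the intensities add, so convert each level to linear form, sum, and take 10·log₁₀ of the total.
Σ 10^(L/10) = 10^(83.3/10) + 10^(92.2/10) + 10^(75.2/10) = 1.906e+09.
L_total = 10·log₁₀(1.906e+09) = 92.80 dB SPL.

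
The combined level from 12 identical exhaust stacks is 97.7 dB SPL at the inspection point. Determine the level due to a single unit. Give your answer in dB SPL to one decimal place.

86.9 dB SPL

Dividing the total intensity by 12 lowers the level by 10·log₁₀ 12 = 10.792 dB: L₁ = 97.7 − 10.792.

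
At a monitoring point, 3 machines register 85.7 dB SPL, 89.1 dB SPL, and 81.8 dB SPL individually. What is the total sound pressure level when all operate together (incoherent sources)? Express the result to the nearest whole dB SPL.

91 dB SPL

Incoherent sources combine by intensity addition: L_total = 10·log₁₀(Σ 10^(L_i/10)).
Σ 10^(L/10) = 10^(85.7/10) + 10^(89.1/10) + 10^(81.8/10) = 1.336e+09.
L_total = 10·log₁₀(1.336e+09) = 91.26 dB SPL.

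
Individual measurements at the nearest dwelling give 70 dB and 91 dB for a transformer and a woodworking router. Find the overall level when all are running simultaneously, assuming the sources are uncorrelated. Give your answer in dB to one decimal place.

Incoherent sources combine by intensity addition: L_total = 10·log₁₀(Σ 10^(L_i/10)).
Σ 10^(L/10) = 10^(70/10) + 10^(91/10) = 1.269e+09.
L_total = 10·log₁₀(1.269e+09) = 91.03 dB.

91.0 dB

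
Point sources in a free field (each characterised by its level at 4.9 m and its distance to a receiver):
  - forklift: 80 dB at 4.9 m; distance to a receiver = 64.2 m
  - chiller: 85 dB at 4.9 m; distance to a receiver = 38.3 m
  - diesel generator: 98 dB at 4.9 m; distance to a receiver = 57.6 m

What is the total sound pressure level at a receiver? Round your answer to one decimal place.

Apply inverse-square spreading to bring every level to the receiver, then sum 10^(L/10).
forklift: 80 − 20·log₁₀(64.2/4.9) = 80 − 22.35 = 57.65 dB.
chiller: 85 − 20·log₁₀(38.3/4.9) = 85 − 17.86 = 67.14 dB.
diesel generator: 98 − 20·log₁₀(57.6/4.9) = 98 − 21.40 = 76.60 dB.
Σ 10^(L/10) = 5.142e+07 → L_total = 10·log₁₀(5.142e+07) = 77.11 dB.

77.1 dB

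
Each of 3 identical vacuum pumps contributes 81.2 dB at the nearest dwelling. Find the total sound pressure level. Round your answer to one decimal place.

L_total = L₁ + 10·log₁₀ N for N identical incoherent sources.
L_total = 81.2 + 10·log₁₀(3) = 81.2 + 4.771 = 85.97 dB.

86.0 dB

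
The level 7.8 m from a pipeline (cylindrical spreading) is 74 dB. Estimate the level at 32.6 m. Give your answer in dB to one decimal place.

67.8 dB

For a line source, L₂ = L₁ − 10·log₁₀(r₂/r₁).
L₂ = 74 − 10·log₁₀(32.6/7.8) = 74 − 6.211 = 67.79 dB.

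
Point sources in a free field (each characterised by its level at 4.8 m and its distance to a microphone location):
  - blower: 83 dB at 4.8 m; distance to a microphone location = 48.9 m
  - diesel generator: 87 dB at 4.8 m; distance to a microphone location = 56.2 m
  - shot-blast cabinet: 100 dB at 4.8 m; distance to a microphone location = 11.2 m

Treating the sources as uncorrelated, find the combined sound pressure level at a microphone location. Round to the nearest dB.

Apply inverse-square spreading to bring every level to the receiver, then sum 10^(L/10).
blower: 83 − 20·log₁₀(48.9/4.8) = 83 − 20.16 = 62.84 dB.
diesel generator: 87 − 20·log₁₀(56.2/4.8) = 87 − 21.37 = 65.63 dB.
shot-blast cabinet: 100 − 20·log₁₀(11.2/4.8) = 100 − 7.36 = 92.64 dB.
Σ 10^(L/10) = 1.842e+09 → L_total = 10·log₁₀(1.842e+09) = 92.65 dB.

93 dB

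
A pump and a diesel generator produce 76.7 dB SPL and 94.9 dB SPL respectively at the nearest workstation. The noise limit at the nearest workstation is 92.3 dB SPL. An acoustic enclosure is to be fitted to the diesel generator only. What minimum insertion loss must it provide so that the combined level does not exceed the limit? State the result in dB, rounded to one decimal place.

Fixed contribution from the other source: Σ 10^(L/10) = 10^(76.7/10) = 4.677e+07 (76.70 dB SPL).
The limit corresponds to 10^(92.3/10) = 1.698e+09; subtracting the fixed part leaves 1.651e+09 for the diesel generator, i.e. 92.18 dB SPL.
So the diesel generator must be reduced from 94.9 to 92.18 dB SPL: IL = 2.72 dB.

2.7 dB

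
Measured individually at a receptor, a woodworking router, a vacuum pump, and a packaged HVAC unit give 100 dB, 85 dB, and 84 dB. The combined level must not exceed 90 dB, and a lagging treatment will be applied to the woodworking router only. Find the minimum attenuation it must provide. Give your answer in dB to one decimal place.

Fixed contribution from the other sources: Σ 10^(L/10) = 10^(85/10) + 10^(84/10) = 5.674e+08 (87.54 dB).
The limit corresponds to 10^(90/10) = 1.000e+09; subtracting the fixed part leaves 4.326e+08 for the woodworking router, i.e. 86.36 dB.
Required insertion loss = 100 − 86.36 = 13.64 dB.

13.6 dB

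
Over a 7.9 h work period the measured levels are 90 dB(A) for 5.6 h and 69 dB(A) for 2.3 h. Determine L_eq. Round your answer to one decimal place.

L_eq = 10·log₁₀[(1/T)·Σ tᵢ·10^(Lᵢ/10)] with T = 7.9 h.
Σ tᵢ·10^(Lᵢ/10) = 5.6·10^(90/10) + 2.3·10^(69/10) = 5.618e+09.
L_eq = 10·log₁₀(5.618e+09/7.9) = 88.52 dB(A).

88.5 dB(A)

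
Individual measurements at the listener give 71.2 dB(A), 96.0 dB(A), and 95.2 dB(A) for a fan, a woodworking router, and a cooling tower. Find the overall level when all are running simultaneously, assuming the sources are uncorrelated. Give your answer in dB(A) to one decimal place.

Incoherent sources combine by intensity addition: L_total = 10·log₁₀(Σ 10^(L_i/10)).
Σ 10^(L/10) = 10^(71.2/10) + 10^(96.0/10) + 10^(95.2/10) = 7.306e+09.
L_total = 10·log₁₀(7.306e+09) = 98.64 dB(A).

98.6 dB(A)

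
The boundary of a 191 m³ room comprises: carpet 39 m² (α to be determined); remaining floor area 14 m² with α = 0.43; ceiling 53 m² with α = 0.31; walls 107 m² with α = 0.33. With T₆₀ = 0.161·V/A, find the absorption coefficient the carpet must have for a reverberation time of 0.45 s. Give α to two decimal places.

From T₆₀ = 0.161·V/A, the target T₆₀ = 0.45 s needs A = 0.161·191/0.45 = 68.34 m².
Absorption from the other surfaces = 14·0.43 + 53·0.31 + 107·0.33 = 57.76 m², so the carpet must supply 10.58 m² over 39 m².
α = 10.58/39 = 0.271.

0.27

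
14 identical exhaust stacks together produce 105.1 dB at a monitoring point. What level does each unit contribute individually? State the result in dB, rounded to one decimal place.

93.6 dB

14 equal contributions raise the level by 10·log₁₀ 14 = 11.461 dB, so each unit alone gives 105.1 − 11.461.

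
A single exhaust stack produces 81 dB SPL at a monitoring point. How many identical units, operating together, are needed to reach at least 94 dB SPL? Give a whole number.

20

The shortfall is 94 − 81 = 13.0 dB, and N units add 10·log₁₀ N, so need 10·log₁₀ N ≥ 13.0.
N ≥ 10^(13.0/10) = 19.953, so N = 20.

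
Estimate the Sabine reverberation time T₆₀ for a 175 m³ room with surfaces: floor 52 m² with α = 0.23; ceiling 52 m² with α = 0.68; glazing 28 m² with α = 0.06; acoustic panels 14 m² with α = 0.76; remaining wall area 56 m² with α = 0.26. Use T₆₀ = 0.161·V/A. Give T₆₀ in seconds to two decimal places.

A = Σ Sᵢαᵢ = 52·0.23 + 52·0.68 + 28·0.06 + 14·0.76 + 56·0.26 = 74.20 m².
T₆₀ = 0.161 × 175 / 74.20 = 0.380 s.

0.38 s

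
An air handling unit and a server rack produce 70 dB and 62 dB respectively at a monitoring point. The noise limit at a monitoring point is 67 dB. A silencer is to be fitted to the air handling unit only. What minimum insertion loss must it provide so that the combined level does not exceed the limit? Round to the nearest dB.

5 dB

The untreated sources together contribute 10^(62/10) = 1.585e+06, i.e. 62.00 dB.
To meet 67 dB overall, the treated air handling unit may contribute at most 10^(67/10) − 1.585e+06 = 3.427e+06, i.e. 65.35 dB.
Required insertion loss = 70 − 65.35 = 4.65 dB.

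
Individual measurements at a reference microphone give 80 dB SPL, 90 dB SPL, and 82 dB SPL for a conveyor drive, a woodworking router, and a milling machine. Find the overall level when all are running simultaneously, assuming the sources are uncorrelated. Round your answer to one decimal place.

Incoherent sources combine by intensity addition: L_total = 10·log₁₀(Σ 10^(L_i/10)).
Σ 10^(L/10) = 10^(80/10) + 10^(90/10) + 10^(82/10) = 1.258e+09.
L_total = 10·log₁₀(1.258e+09) = 91.00 dB SPL.

91.0 dB SPL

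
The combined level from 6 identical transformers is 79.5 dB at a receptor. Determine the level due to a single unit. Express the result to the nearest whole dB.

72 dB

For N identical incoherent sources L_total = L₁ + 10·log₁₀ N, so L₁ = 79.5 − 10·log₁₀(6) = 79.5 − 7.782.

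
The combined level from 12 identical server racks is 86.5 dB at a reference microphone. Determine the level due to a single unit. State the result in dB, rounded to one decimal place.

75.7 dB

For N identical incoherent sources L_total = L₁ + 10·log₁₀ N, so L₁ = 86.5 − 10·log₁₀(12) = 86.5 − 10.792.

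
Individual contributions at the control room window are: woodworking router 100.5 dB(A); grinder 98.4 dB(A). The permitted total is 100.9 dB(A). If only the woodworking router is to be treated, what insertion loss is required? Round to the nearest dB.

3 dB

Everything except the woodworking router sums to 10^(98.4/10) = 6.918e+09 in linear terms, 98.40 dB(A).
The limit corresponds to 10^(100.9/10) = 1.230e+10; subtracting the fixed part leaves 5.384e+09 for the woodworking router, i.e. 97.31 dB(A).
Required insertion loss = 100.5 − 97.31 = 3.19 dB.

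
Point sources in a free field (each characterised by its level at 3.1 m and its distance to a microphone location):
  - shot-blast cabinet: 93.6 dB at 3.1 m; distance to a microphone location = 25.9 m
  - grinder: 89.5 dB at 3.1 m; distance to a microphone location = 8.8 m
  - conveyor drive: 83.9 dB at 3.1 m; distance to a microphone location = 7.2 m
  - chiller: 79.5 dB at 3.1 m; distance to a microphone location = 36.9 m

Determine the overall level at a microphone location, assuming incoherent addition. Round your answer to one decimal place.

First find each source's level at the receiver (point-source: −20·log₁₀(r/r_ref)), then combine on an intensity basis.
shot-blast cabinet: 93.6 − 20·log₁₀(25.9/3.1) = 93.6 − 18.44 = 75.16 dB.
grinder: 89.5 − 20·log₁₀(8.8/3.1) = 89.5 − 9.06 = 80.44 dB.
conveyor drive: 83.9 − 20·log₁₀(7.2/3.1) = 83.9 − 7.32 = 76.58 dB.
chiller: 79.5 − 20·log₁₀(36.9/3.1) = 79.5 − 21.51 = 57.99 dB.
Σ 10^(L/10) = 1.896e+08 → L_total = 10·log₁₀(1.896e+08) = 82.78 dB.

82.8 dB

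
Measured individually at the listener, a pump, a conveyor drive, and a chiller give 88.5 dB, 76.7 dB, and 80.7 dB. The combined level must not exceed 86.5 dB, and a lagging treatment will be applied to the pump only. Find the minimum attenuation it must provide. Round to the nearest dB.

The untreated sources together contribute 10^(76.7/10) + 10^(80.7/10) = 1.643e+08, i.e. 82.16 dB.
The limit corresponds to 10^(86.5/10) = 4.467e+08; subtracting the fixed part leaves 2.824e+08 for the pump, i.e. 84.51 dB.
Required insertion loss = 88.5 − 84.51 = 3.99 dB.

4 dB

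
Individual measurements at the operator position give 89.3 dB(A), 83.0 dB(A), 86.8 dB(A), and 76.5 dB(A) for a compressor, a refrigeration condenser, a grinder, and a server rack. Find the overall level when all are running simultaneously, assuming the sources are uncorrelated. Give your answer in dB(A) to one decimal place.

Incoherent sources combine by intensity addition: L_total = 10·log₁₀(Σ 10^(L_i/10)).
Σ 10^(L/10) = 10^(89.3/10) + 10^(83.0/10) + 10^(86.8/10) + 10^(76.5/10) = 1.574e+09.
L_total = 10·log₁₀(1.574e+09) = 91.97 dB(A).

92.0 dB(A)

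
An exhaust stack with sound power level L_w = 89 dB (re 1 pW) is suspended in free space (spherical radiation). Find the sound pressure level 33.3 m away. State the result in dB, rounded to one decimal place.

47.6 dB

L_p = L_w − 10·log₁₀(4π·r²) with r = 33.3 m.
4π·r² = 1.393e+04 m², 10·log₁₀ of that is 41.441 dB.
L_p = 89 − 41.441 = 47.56 dB.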